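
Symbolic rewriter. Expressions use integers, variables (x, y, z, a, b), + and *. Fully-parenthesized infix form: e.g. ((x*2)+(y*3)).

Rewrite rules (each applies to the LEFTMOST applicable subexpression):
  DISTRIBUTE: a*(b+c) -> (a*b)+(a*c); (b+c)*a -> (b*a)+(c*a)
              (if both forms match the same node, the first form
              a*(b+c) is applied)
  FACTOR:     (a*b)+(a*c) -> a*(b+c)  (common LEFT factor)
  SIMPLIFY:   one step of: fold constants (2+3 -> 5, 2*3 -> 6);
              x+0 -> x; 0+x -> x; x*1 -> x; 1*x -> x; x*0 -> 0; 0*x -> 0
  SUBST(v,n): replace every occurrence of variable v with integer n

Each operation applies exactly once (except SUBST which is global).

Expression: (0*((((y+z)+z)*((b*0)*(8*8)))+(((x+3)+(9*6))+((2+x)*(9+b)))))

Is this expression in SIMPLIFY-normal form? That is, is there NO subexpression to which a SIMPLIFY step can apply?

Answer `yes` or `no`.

Answer: no

Derivation:
Expression: (0*((((y+z)+z)*((b*0)*(8*8)))+(((x+3)+(9*6))+((2+x)*(9+b)))))
Scanning for simplifiable subexpressions (pre-order)...
  at root: (0*((((y+z)+z)*((b*0)*(8*8)))+(((x+3)+(9*6))+((2+x)*(9+b))))) (SIMPLIFIABLE)
  at R: ((((y+z)+z)*((b*0)*(8*8)))+(((x+3)+(9*6))+((2+x)*(9+b)))) (not simplifiable)
  at RL: (((y+z)+z)*((b*0)*(8*8))) (not simplifiable)
  at RLL: ((y+z)+z) (not simplifiable)
  at RLLL: (y+z) (not simplifiable)
  at RLR: ((b*0)*(8*8)) (not simplifiable)
  at RLRL: (b*0) (SIMPLIFIABLE)
  at RLRR: (8*8) (SIMPLIFIABLE)
  at RR: (((x+3)+(9*6))+((2+x)*(9+b))) (not simplifiable)
  at RRL: ((x+3)+(9*6)) (not simplifiable)
  at RRLL: (x+3) (not simplifiable)
  at RRLR: (9*6) (SIMPLIFIABLE)
  at RRR: ((2+x)*(9+b)) (not simplifiable)
  at RRRL: (2+x) (not simplifiable)
  at RRRR: (9+b) (not simplifiable)
Found simplifiable subexpr at path root: (0*((((y+z)+z)*((b*0)*(8*8)))+(((x+3)+(9*6))+((2+x)*(9+b)))))
One SIMPLIFY step would give: 0
-> NOT in normal form.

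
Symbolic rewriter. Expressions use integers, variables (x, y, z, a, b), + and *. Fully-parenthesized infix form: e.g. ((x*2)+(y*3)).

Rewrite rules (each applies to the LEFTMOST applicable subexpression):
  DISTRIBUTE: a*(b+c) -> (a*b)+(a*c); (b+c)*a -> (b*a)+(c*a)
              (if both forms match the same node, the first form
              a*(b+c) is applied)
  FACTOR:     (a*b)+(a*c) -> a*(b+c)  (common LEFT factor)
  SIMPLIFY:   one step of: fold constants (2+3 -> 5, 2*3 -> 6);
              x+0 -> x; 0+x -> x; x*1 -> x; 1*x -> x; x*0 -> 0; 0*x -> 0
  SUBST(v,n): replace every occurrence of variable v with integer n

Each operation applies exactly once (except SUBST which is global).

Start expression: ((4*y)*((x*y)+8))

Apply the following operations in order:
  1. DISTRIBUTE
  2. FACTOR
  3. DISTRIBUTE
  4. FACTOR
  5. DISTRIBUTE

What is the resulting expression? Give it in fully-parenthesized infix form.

Answer: (((4*y)*(x*y))+((4*y)*8))

Derivation:
Start: ((4*y)*((x*y)+8))
Apply DISTRIBUTE at root (target: ((4*y)*((x*y)+8))): ((4*y)*((x*y)+8)) -> (((4*y)*(x*y))+((4*y)*8))
Apply FACTOR at root (target: (((4*y)*(x*y))+((4*y)*8))): (((4*y)*(x*y))+((4*y)*8)) -> ((4*y)*((x*y)+8))
Apply DISTRIBUTE at root (target: ((4*y)*((x*y)+8))): ((4*y)*((x*y)+8)) -> (((4*y)*(x*y))+((4*y)*8))
Apply FACTOR at root (target: (((4*y)*(x*y))+((4*y)*8))): (((4*y)*(x*y))+((4*y)*8)) -> ((4*y)*((x*y)+8))
Apply DISTRIBUTE at root (target: ((4*y)*((x*y)+8))): ((4*y)*((x*y)+8)) -> (((4*y)*(x*y))+((4*y)*8))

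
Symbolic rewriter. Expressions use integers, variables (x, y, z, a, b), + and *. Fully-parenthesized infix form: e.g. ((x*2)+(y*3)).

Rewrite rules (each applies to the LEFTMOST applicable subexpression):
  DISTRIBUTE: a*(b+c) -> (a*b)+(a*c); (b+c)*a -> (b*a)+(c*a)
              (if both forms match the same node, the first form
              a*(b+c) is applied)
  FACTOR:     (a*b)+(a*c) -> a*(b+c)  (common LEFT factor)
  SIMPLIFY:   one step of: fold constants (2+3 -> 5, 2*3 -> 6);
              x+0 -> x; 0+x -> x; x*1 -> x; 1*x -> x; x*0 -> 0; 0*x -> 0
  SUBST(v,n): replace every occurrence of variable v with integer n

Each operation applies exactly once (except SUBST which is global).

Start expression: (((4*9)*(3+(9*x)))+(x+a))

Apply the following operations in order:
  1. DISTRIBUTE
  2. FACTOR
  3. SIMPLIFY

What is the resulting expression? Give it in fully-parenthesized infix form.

Start: (((4*9)*(3+(9*x)))+(x+a))
Apply DISTRIBUTE at L (target: ((4*9)*(3+(9*x)))): (((4*9)*(3+(9*x)))+(x+a)) -> ((((4*9)*3)+((4*9)*(9*x)))+(x+a))
Apply FACTOR at L (target: (((4*9)*3)+((4*9)*(9*x)))): ((((4*9)*3)+((4*9)*(9*x)))+(x+a)) -> (((4*9)*(3+(9*x)))+(x+a))
Apply SIMPLIFY at LL (target: (4*9)): (((4*9)*(3+(9*x)))+(x+a)) -> ((36*(3+(9*x)))+(x+a))

Answer: ((36*(3+(9*x)))+(x+a))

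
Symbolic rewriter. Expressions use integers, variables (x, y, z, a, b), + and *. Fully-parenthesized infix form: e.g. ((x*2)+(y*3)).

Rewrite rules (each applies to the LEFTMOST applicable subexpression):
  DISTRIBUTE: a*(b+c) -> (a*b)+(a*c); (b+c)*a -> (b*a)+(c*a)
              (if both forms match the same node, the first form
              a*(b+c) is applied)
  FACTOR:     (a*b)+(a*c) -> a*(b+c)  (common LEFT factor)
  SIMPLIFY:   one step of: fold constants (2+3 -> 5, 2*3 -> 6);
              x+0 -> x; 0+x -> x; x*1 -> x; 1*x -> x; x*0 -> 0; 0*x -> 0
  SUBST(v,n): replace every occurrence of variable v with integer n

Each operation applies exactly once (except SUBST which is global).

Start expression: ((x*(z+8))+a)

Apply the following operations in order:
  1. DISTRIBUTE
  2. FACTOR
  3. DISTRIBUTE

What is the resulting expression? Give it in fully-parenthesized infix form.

Answer: (((x*z)+(x*8))+a)

Derivation:
Start: ((x*(z+8))+a)
Apply DISTRIBUTE at L (target: (x*(z+8))): ((x*(z+8))+a) -> (((x*z)+(x*8))+a)
Apply FACTOR at L (target: ((x*z)+(x*8))): (((x*z)+(x*8))+a) -> ((x*(z+8))+a)
Apply DISTRIBUTE at L (target: (x*(z+8))): ((x*(z+8))+a) -> (((x*z)+(x*8))+a)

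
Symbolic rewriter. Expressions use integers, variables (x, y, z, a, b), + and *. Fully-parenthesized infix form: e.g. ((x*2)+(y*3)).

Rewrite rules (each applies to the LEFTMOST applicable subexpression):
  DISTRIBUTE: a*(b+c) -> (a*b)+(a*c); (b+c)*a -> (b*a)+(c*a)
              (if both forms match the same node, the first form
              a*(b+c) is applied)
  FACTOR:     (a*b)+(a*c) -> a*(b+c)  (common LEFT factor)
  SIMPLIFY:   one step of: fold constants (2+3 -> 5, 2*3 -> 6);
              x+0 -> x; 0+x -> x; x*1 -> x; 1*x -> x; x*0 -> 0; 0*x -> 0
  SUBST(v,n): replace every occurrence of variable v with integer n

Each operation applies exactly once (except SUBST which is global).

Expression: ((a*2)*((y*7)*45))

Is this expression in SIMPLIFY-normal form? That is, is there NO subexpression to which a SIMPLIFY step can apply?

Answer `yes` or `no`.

Answer: yes

Derivation:
Expression: ((a*2)*((y*7)*45))
Scanning for simplifiable subexpressions (pre-order)...
  at root: ((a*2)*((y*7)*45)) (not simplifiable)
  at L: (a*2) (not simplifiable)
  at R: ((y*7)*45) (not simplifiable)
  at RL: (y*7) (not simplifiable)
Result: no simplifiable subexpression found -> normal form.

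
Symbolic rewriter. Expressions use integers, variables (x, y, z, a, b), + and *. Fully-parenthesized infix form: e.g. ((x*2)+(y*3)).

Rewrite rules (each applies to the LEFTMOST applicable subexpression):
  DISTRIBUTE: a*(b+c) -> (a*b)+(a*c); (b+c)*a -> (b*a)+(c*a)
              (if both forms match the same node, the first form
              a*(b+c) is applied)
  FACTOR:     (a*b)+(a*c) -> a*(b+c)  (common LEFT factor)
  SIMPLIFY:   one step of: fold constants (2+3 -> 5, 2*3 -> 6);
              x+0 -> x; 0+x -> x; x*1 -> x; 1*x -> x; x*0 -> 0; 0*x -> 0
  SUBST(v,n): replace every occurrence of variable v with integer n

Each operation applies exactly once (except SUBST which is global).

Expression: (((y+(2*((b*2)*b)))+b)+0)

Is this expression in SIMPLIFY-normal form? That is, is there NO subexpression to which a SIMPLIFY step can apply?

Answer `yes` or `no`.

Answer: no

Derivation:
Expression: (((y+(2*((b*2)*b)))+b)+0)
Scanning for simplifiable subexpressions (pre-order)...
  at root: (((y+(2*((b*2)*b)))+b)+0) (SIMPLIFIABLE)
  at L: ((y+(2*((b*2)*b)))+b) (not simplifiable)
  at LL: (y+(2*((b*2)*b))) (not simplifiable)
  at LLR: (2*((b*2)*b)) (not simplifiable)
  at LLRR: ((b*2)*b) (not simplifiable)
  at LLRRL: (b*2) (not simplifiable)
Found simplifiable subexpr at path root: (((y+(2*((b*2)*b)))+b)+0)
One SIMPLIFY step would give: ((y+(2*((b*2)*b)))+b)
-> NOT in normal form.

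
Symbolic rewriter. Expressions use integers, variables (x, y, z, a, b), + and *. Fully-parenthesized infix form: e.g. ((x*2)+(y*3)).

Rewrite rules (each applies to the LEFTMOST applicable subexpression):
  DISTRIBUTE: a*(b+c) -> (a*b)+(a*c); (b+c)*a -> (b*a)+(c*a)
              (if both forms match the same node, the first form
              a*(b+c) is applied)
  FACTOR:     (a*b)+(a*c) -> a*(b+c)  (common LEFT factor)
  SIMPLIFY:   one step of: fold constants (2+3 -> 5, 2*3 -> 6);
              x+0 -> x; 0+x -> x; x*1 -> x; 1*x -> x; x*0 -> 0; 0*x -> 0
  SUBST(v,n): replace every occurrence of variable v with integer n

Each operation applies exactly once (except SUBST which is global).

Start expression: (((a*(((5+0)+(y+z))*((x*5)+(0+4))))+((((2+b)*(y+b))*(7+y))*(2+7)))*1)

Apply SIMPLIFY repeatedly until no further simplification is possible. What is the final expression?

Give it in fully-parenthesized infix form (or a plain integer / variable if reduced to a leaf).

Answer: ((a*((5+(y+z))*((x*5)+4)))+((((2+b)*(y+b))*(7+y))*9))

Derivation:
Start: (((a*(((5+0)+(y+z))*((x*5)+(0+4))))+((((2+b)*(y+b))*(7+y))*(2+7)))*1)
Step 1: at root: (((a*(((5+0)+(y+z))*((x*5)+(0+4))))+((((2+b)*(y+b))*(7+y))*(2+7)))*1) -> ((a*(((5+0)+(y+z))*((x*5)+(0+4))))+((((2+b)*(y+b))*(7+y))*(2+7))); overall: (((a*(((5+0)+(y+z))*((x*5)+(0+4))))+((((2+b)*(y+b))*(7+y))*(2+7)))*1) -> ((a*(((5+0)+(y+z))*((x*5)+(0+4))))+((((2+b)*(y+b))*(7+y))*(2+7)))
Step 2: at LRLL: (5+0) -> 5; overall: ((a*(((5+0)+(y+z))*((x*5)+(0+4))))+((((2+b)*(y+b))*(7+y))*(2+7))) -> ((a*((5+(y+z))*((x*5)+(0+4))))+((((2+b)*(y+b))*(7+y))*(2+7)))
Step 3: at LRRR: (0+4) -> 4; overall: ((a*((5+(y+z))*((x*5)+(0+4))))+((((2+b)*(y+b))*(7+y))*(2+7))) -> ((a*((5+(y+z))*((x*5)+4)))+((((2+b)*(y+b))*(7+y))*(2+7)))
Step 4: at RR: (2+7) -> 9; overall: ((a*((5+(y+z))*((x*5)+4)))+((((2+b)*(y+b))*(7+y))*(2+7))) -> ((a*((5+(y+z))*((x*5)+4)))+((((2+b)*(y+b))*(7+y))*9))
Fixed point: ((a*((5+(y+z))*((x*5)+4)))+((((2+b)*(y+b))*(7+y))*9))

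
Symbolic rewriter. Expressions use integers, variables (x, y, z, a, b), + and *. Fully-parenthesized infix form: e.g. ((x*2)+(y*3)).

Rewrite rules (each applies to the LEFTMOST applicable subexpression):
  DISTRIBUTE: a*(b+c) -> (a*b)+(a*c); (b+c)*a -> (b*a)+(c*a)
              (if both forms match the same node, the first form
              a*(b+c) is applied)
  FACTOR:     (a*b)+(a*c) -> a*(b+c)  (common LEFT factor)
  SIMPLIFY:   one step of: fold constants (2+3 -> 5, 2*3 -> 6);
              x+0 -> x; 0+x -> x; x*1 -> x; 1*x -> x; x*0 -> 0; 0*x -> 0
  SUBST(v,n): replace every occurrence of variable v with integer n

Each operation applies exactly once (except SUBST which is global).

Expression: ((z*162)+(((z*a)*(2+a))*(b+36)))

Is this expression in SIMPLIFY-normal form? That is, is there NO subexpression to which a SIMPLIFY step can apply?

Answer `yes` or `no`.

Answer: yes

Derivation:
Expression: ((z*162)+(((z*a)*(2+a))*(b+36)))
Scanning for simplifiable subexpressions (pre-order)...
  at root: ((z*162)+(((z*a)*(2+a))*(b+36))) (not simplifiable)
  at L: (z*162) (not simplifiable)
  at R: (((z*a)*(2+a))*(b+36)) (not simplifiable)
  at RL: ((z*a)*(2+a)) (not simplifiable)
  at RLL: (z*a) (not simplifiable)
  at RLR: (2+a) (not simplifiable)
  at RR: (b+36) (not simplifiable)
Result: no simplifiable subexpression found -> normal form.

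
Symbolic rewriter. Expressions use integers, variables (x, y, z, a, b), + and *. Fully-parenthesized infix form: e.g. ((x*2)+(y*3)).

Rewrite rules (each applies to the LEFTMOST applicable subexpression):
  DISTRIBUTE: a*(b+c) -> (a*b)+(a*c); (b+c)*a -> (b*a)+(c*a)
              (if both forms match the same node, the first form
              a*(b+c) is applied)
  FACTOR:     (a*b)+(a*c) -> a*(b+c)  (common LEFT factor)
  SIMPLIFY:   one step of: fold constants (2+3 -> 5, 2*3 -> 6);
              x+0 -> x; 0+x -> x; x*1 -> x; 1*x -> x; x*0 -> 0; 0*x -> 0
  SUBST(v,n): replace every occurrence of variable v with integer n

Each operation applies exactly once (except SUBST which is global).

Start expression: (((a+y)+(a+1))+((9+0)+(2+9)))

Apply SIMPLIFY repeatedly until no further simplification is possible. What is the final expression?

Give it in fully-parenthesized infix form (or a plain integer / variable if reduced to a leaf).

Answer: (((a+y)+(a+1))+20)

Derivation:
Start: (((a+y)+(a+1))+((9+0)+(2+9)))
Step 1: at RL: (9+0) -> 9; overall: (((a+y)+(a+1))+((9+0)+(2+9))) -> (((a+y)+(a+1))+(9+(2+9)))
Step 2: at RR: (2+9) -> 11; overall: (((a+y)+(a+1))+(9+(2+9))) -> (((a+y)+(a+1))+(9+11))
Step 3: at R: (9+11) -> 20; overall: (((a+y)+(a+1))+(9+11)) -> (((a+y)+(a+1))+20)
Fixed point: (((a+y)+(a+1))+20)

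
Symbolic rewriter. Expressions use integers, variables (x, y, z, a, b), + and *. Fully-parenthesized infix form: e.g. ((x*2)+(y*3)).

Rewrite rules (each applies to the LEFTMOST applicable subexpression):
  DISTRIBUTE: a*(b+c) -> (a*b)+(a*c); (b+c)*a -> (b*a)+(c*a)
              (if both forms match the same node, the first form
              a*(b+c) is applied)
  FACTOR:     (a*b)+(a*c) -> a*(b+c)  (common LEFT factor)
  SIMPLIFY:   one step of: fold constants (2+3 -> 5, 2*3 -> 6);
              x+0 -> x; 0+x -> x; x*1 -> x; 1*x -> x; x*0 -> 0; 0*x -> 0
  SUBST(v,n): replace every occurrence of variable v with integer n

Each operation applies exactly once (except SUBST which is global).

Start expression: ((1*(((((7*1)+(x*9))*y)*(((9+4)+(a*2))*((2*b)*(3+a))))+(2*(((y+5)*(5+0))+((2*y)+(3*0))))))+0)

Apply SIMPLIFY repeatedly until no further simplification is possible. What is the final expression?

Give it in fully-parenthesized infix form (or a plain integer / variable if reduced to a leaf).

Start: ((1*(((((7*1)+(x*9))*y)*(((9+4)+(a*2))*((2*b)*(3+a))))+(2*(((y+5)*(5+0))+((2*y)+(3*0))))))+0)
Step 1: at root: ((1*(((((7*1)+(x*9))*y)*(((9+4)+(a*2))*((2*b)*(3+a))))+(2*(((y+5)*(5+0))+((2*y)+(3*0))))))+0) -> (1*(((((7*1)+(x*9))*y)*(((9+4)+(a*2))*((2*b)*(3+a))))+(2*(((y+5)*(5+0))+((2*y)+(3*0)))))); overall: ((1*(((((7*1)+(x*9))*y)*(((9+4)+(a*2))*((2*b)*(3+a))))+(2*(((y+5)*(5+0))+((2*y)+(3*0))))))+0) -> (1*(((((7*1)+(x*9))*y)*(((9+4)+(a*2))*((2*b)*(3+a))))+(2*(((y+5)*(5+0))+((2*y)+(3*0))))))
Step 2: at root: (1*(((((7*1)+(x*9))*y)*(((9+4)+(a*2))*((2*b)*(3+a))))+(2*(((y+5)*(5+0))+((2*y)+(3*0)))))) -> (((((7*1)+(x*9))*y)*(((9+4)+(a*2))*((2*b)*(3+a))))+(2*(((y+5)*(5+0))+((2*y)+(3*0))))); overall: (1*(((((7*1)+(x*9))*y)*(((9+4)+(a*2))*((2*b)*(3+a))))+(2*(((y+5)*(5+0))+((2*y)+(3*0)))))) -> (((((7*1)+(x*9))*y)*(((9+4)+(a*2))*((2*b)*(3+a))))+(2*(((y+5)*(5+0))+((2*y)+(3*0)))))
Step 3: at LLLL: (7*1) -> 7; overall: (((((7*1)+(x*9))*y)*(((9+4)+(a*2))*((2*b)*(3+a))))+(2*(((y+5)*(5+0))+((2*y)+(3*0))))) -> ((((7+(x*9))*y)*(((9+4)+(a*2))*((2*b)*(3+a))))+(2*(((y+5)*(5+0))+((2*y)+(3*0)))))
Step 4: at LRLL: (9+4) -> 13; overall: ((((7+(x*9))*y)*(((9+4)+(a*2))*((2*b)*(3+a))))+(2*(((y+5)*(5+0))+((2*y)+(3*0))))) -> ((((7+(x*9))*y)*((13+(a*2))*((2*b)*(3+a))))+(2*(((y+5)*(5+0))+((2*y)+(3*0)))))
Step 5: at RRLR: (5+0) -> 5; overall: ((((7+(x*9))*y)*((13+(a*2))*((2*b)*(3+a))))+(2*(((y+5)*(5+0))+((2*y)+(3*0))))) -> ((((7+(x*9))*y)*((13+(a*2))*((2*b)*(3+a))))+(2*(((y+5)*5)+((2*y)+(3*0)))))
Step 6: at RRRR: (3*0) -> 0; overall: ((((7+(x*9))*y)*((13+(a*2))*((2*b)*(3+a))))+(2*(((y+5)*5)+((2*y)+(3*0))))) -> ((((7+(x*9))*y)*((13+(a*2))*((2*b)*(3+a))))+(2*(((y+5)*5)+((2*y)+0))))
Step 7: at RRR: ((2*y)+0) -> (2*y); overall: ((((7+(x*9))*y)*((13+(a*2))*((2*b)*(3+a))))+(2*(((y+5)*5)+((2*y)+0)))) -> ((((7+(x*9))*y)*((13+(a*2))*((2*b)*(3+a))))+(2*(((y+5)*5)+(2*y))))
Fixed point: ((((7+(x*9))*y)*((13+(a*2))*((2*b)*(3+a))))+(2*(((y+5)*5)+(2*y))))

Answer: ((((7+(x*9))*y)*((13+(a*2))*((2*b)*(3+a))))+(2*(((y+5)*5)+(2*y))))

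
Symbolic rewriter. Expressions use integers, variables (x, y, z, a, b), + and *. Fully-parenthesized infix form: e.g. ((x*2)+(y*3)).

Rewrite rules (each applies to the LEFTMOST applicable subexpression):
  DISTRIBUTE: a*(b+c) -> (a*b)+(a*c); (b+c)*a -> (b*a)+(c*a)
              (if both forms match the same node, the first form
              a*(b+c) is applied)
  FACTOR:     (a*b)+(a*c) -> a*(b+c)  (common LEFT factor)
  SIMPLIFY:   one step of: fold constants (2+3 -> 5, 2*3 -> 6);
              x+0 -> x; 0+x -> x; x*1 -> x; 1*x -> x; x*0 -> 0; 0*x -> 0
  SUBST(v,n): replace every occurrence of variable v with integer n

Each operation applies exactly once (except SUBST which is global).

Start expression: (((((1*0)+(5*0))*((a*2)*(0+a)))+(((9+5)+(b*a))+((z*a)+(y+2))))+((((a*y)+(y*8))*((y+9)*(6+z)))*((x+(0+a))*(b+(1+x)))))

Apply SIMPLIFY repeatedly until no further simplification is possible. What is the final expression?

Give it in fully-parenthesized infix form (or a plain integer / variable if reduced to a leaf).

Start: (((((1*0)+(5*0))*((a*2)*(0+a)))+(((9+5)+(b*a))+((z*a)+(y+2))))+((((a*y)+(y*8))*((y+9)*(6+z)))*((x+(0+a))*(b+(1+x)))))
Step 1: at LLLL: (1*0) -> 0; overall: (((((1*0)+(5*0))*((a*2)*(0+a)))+(((9+5)+(b*a))+((z*a)+(y+2))))+((((a*y)+(y*8))*((y+9)*(6+z)))*((x+(0+a))*(b+(1+x))))) -> ((((0+(5*0))*((a*2)*(0+a)))+(((9+5)+(b*a))+((z*a)+(y+2))))+((((a*y)+(y*8))*((y+9)*(6+z)))*((x+(0+a))*(b+(1+x)))))
Step 2: at LLL: (0+(5*0)) -> (5*0); overall: ((((0+(5*0))*((a*2)*(0+a)))+(((9+5)+(b*a))+((z*a)+(y+2))))+((((a*y)+(y*8))*((y+9)*(6+z)))*((x+(0+a))*(b+(1+x))))) -> ((((5*0)*((a*2)*(0+a)))+(((9+5)+(b*a))+((z*a)+(y+2))))+((((a*y)+(y*8))*((y+9)*(6+z)))*((x+(0+a))*(b+(1+x)))))
Step 3: at LLL: (5*0) -> 0; overall: ((((5*0)*((a*2)*(0+a)))+(((9+5)+(b*a))+((z*a)+(y+2))))+((((a*y)+(y*8))*((y+9)*(6+z)))*((x+(0+a))*(b+(1+x))))) -> (((0*((a*2)*(0+a)))+(((9+5)+(b*a))+((z*a)+(y+2))))+((((a*y)+(y*8))*((y+9)*(6+z)))*((x+(0+a))*(b+(1+x)))))
Step 4: at LL: (0*((a*2)*(0+a))) -> 0; overall: (((0*((a*2)*(0+a)))+(((9+5)+(b*a))+((z*a)+(y+2))))+((((a*y)+(y*8))*((y+9)*(6+z)))*((x+(0+a))*(b+(1+x))))) -> ((0+(((9+5)+(b*a))+((z*a)+(y+2))))+((((a*y)+(y*8))*((y+9)*(6+z)))*((x+(0+a))*(b+(1+x)))))
Step 5: at L: (0+(((9+5)+(b*a))+((z*a)+(y+2)))) -> (((9+5)+(b*a))+((z*a)+(y+2))); overall: ((0+(((9+5)+(b*a))+((z*a)+(y+2))))+((((a*y)+(y*8))*((y+9)*(6+z)))*((x+(0+a))*(b+(1+x))))) -> ((((9+5)+(b*a))+((z*a)+(y+2)))+((((a*y)+(y*8))*((y+9)*(6+z)))*((x+(0+a))*(b+(1+x)))))
Step 6: at LLL: (9+5) -> 14; overall: ((((9+5)+(b*a))+((z*a)+(y+2)))+((((a*y)+(y*8))*((y+9)*(6+z)))*((x+(0+a))*(b+(1+x))))) -> (((14+(b*a))+((z*a)+(y+2)))+((((a*y)+(y*8))*((y+9)*(6+z)))*((x+(0+a))*(b+(1+x)))))
Step 7: at RRLR: (0+a) -> a; overall: (((14+(b*a))+((z*a)+(y+2)))+((((a*y)+(y*8))*((y+9)*(6+z)))*((x+(0+a))*(b+(1+x))))) -> (((14+(b*a))+((z*a)+(y+2)))+((((a*y)+(y*8))*((y+9)*(6+z)))*((x+a)*(b+(1+x)))))
Fixed point: (((14+(b*a))+((z*a)+(y+2)))+((((a*y)+(y*8))*((y+9)*(6+z)))*((x+a)*(b+(1+x)))))

Answer: (((14+(b*a))+((z*a)+(y+2)))+((((a*y)+(y*8))*((y+9)*(6+z)))*((x+a)*(b+(1+x)))))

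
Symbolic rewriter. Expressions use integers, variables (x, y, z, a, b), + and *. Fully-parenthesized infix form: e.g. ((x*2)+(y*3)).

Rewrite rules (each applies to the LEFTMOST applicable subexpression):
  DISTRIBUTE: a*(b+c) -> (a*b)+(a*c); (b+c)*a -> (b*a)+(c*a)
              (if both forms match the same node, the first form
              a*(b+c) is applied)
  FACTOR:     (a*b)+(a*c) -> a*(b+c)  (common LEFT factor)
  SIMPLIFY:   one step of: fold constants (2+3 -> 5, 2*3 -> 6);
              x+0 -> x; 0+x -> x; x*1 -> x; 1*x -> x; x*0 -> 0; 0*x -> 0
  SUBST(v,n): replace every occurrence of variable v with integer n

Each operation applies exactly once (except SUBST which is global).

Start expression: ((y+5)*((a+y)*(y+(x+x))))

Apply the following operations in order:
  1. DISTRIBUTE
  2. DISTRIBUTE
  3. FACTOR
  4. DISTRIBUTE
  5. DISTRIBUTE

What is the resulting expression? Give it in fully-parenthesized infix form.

Answer: (((y*((a+y)*y))+(y*((a+y)*(x+x))))+(5*((a+y)*(y+(x+x)))))

Derivation:
Start: ((y+5)*((a+y)*(y+(x+x))))
Apply DISTRIBUTE at root (target: ((y+5)*((a+y)*(y+(x+x))))): ((y+5)*((a+y)*(y+(x+x)))) -> ((y*((a+y)*(y+(x+x))))+(5*((a+y)*(y+(x+x)))))
Apply DISTRIBUTE at LR (target: ((a+y)*(y+(x+x)))): ((y*((a+y)*(y+(x+x))))+(5*((a+y)*(y+(x+x))))) -> ((y*(((a+y)*y)+((a+y)*(x+x))))+(5*((a+y)*(y+(x+x)))))
Apply FACTOR at LR (target: (((a+y)*y)+((a+y)*(x+x)))): ((y*(((a+y)*y)+((a+y)*(x+x))))+(5*((a+y)*(y+(x+x))))) -> ((y*((a+y)*(y+(x+x))))+(5*((a+y)*(y+(x+x)))))
Apply DISTRIBUTE at LR (target: ((a+y)*(y+(x+x)))): ((y*((a+y)*(y+(x+x))))+(5*((a+y)*(y+(x+x))))) -> ((y*(((a+y)*y)+((a+y)*(x+x))))+(5*((a+y)*(y+(x+x)))))
Apply DISTRIBUTE at L (target: (y*(((a+y)*y)+((a+y)*(x+x))))): ((y*(((a+y)*y)+((a+y)*(x+x))))+(5*((a+y)*(y+(x+x))))) -> (((y*((a+y)*y))+(y*((a+y)*(x+x))))+(5*((a+y)*(y+(x+x)))))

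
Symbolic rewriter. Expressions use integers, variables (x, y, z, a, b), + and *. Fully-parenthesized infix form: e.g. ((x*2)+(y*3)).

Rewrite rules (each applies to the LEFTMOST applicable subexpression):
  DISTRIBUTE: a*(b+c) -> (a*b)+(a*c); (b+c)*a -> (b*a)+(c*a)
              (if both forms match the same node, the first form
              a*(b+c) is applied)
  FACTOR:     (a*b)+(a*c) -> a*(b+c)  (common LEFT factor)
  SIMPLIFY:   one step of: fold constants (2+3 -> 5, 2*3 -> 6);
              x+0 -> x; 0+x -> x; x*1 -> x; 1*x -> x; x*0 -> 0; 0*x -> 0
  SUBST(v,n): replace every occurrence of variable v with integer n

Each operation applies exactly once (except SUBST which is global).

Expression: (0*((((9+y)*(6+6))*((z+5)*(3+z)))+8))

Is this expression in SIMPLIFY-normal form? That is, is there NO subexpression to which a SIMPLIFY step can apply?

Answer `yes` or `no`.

Answer: no

Derivation:
Expression: (0*((((9+y)*(6+6))*((z+5)*(3+z)))+8))
Scanning for simplifiable subexpressions (pre-order)...
  at root: (0*((((9+y)*(6+6))*((z+5)*(3+z)))+8)) (SIMPLIFIABLE)
  at R: ((((9+y)*(6+6))*((z+5)*(3+z)))+8) (not simplifiable)
  at RL: (((9+y)*(6+6))*((z+5)*(3+z))) (not simplifiable)
  at RLL: ((9+y)*(6+6)) (not simplifiable)
  at RLLL: (9+y) (not simplifiable)
  at RLLR: (6+6) (SIMPLIFIABLE)
  at RLR: ((z+5)*(3+z)) (not simplifiable)
  at RLRL: (z+5) (not simplifiable)
  at RLRR: (3+z) (not simplifiable)
Found simplifiable subexpr at path root: (0*((((9+y)*(6+6))*((z+5)*(3+z)))+8))
One SIMPLIFY step would give: 0
-> NOT in normal form.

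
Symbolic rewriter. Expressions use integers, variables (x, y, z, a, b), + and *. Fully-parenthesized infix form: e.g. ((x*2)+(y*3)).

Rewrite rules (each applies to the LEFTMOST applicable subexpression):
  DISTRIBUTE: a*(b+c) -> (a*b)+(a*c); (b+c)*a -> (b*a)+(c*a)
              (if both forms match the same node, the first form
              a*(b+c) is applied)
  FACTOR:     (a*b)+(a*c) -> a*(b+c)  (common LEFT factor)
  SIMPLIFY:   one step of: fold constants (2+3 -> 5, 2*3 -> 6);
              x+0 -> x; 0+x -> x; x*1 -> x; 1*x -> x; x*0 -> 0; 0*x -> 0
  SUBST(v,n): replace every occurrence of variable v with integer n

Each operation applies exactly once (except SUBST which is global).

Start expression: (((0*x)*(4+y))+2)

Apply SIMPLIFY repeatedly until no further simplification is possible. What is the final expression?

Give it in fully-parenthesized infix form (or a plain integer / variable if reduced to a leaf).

Start: (((0*x)*(4+y))+2)
Step 1: at LL: (0*x) -> 0; overall: (((0*x)*(4+y))+2) -> ((0*(4+y))+2)
Step 2: at L: (0*(4+y)) -> 0; overall: ((0*(4+y))+2) -> (0+2)
Step 3: at root: (0+2) -> 2; overall: (0+2) -> 2
Fixed point: 2

Answer: 2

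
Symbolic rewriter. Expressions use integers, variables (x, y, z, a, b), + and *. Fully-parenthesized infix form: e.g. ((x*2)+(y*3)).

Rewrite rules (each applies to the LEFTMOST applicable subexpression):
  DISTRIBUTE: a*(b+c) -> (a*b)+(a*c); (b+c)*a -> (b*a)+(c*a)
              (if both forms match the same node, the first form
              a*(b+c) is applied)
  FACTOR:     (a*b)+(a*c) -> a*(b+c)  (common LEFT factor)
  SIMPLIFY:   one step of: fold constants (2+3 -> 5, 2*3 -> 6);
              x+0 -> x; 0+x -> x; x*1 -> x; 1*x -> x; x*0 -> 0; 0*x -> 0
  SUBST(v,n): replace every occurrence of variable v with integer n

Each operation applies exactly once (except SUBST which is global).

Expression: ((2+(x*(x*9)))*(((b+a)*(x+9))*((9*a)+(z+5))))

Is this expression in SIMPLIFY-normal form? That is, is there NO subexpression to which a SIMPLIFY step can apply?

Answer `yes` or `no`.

Expression: ((2+(x*(x*9)))*(((b+a)*(x+9))*((9*a)+(z+5))))
Scanning for simplifiable subexpressions (pre-order)...
  at root: ((2+(x*(x*9)))*(((b+a)*(x+9))*((9*a)+(z+5)))) (not simplifiable)
  at L: (2+(x*(x*9))) (not simplifiable)
  at LR: (x*(x*9)) (not simplifiable)
  at LRR: (x*9) (not simplifiable)
  at R: (((b+a)*(x+9))*((9*a)+(z+5))) (not simplifiable)
  at RL: ((b+a)*(x+9)) (not simplifiable)
  at RLL: (b+a) (not simplifiable)
  at RLR: (x+9) (not simplifiable)
  at RR: ((9*a)+(z+5)) (not simplifiable)
  at RRL: (9*a) (not simplifiable)
  at RRR: (z+5) (not simplifiable)
Result: no simplifiable subexpression found -> normal form.

Answer: yes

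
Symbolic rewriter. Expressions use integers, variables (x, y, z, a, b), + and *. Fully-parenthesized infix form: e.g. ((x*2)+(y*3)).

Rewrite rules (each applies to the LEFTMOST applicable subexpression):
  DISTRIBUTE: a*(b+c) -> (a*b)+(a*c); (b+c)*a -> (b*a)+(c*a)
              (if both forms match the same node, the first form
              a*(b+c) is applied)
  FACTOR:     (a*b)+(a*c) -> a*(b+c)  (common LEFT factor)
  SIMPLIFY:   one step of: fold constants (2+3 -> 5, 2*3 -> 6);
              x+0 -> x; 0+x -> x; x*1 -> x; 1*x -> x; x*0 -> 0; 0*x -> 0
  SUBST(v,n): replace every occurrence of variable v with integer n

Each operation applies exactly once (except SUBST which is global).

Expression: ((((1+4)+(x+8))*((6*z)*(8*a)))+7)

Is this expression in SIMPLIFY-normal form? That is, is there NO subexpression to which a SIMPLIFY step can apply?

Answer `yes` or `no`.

Answer: no

Derivation:
Expression: ((((1+4)+(x+8))*((6*z)*(8*a)))+7)
Scanning for simplifiable subexpressions (pre-order)...
  at root: ((((1+4)+(x+8))*((6*z)*(8*a)))+7) (not simplifiable)
  at L: (((1+4)+(x+8))*((6*z)*(8*a))) (not simplifiable)
  at LL: ((1+4)+(x+8)) (not simplifiable)
  at LLL: (1+4) (SIMPLIFIABLE)
  at LLR: (x+8) (not simplifiable)
  at LR: ((6*z)*(8*a)) (not simplifiable)
  at LRL: (6*z) (not simplifiable)
  at LRR: (8*a) (not simplifiable)
Found simplifiable subexpr at path LLL: (1+4)
One SIMPLIFY step would give: (((5+(x+8))*((6*z)*(8*a)))+7)
-> NOT in normal form.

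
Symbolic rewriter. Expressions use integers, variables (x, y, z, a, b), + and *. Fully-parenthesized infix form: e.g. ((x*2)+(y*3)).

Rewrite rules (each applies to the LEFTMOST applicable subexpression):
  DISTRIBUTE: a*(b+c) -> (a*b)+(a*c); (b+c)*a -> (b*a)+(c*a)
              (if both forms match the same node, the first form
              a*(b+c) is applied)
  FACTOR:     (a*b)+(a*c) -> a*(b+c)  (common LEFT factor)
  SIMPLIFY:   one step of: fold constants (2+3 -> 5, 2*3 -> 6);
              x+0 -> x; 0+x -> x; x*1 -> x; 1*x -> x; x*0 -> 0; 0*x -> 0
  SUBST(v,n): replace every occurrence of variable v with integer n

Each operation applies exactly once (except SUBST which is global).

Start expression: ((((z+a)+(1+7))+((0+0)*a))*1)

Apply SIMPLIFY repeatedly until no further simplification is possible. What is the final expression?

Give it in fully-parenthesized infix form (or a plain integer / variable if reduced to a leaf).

Answer: ((z+a)+8)

Derivation:
Start: ((((z+a)+(1+7))+((0+0)*a))*1)
Step 1: at root: ((((z+a)+(1+7))+((0+0)*a))*1) -> (((z+a)+(1+7))+((0+0)*a)); overall: ((((z+a)+(1+7))+((0+0)*a))*1) -> (((z+a)+(1+7))+((0+0)*a))
Step 2: at LR: (1+7) -> 8; overall: (((z+a)+(1+7))+((0+0)*a)) -> (((z+a)+8)+((0+0)*a))
Step 3: at RL: (0+0) -> 0; overall: (((z+a)+8)+((0+0)*a)) -> (((z+a)+8)+(0*a))
Step 4: at R: (0*a) -> 0; overall: (((z+a)+8)+(0*a)) -> (((z+a)+8)+0)
Step 5: at root: (((z+a)+8)+0) -> ((z+a)+8); overall: (((z+a)+8)+0) -> ((z+a)+8)
Fixed point: ((z+a)+8)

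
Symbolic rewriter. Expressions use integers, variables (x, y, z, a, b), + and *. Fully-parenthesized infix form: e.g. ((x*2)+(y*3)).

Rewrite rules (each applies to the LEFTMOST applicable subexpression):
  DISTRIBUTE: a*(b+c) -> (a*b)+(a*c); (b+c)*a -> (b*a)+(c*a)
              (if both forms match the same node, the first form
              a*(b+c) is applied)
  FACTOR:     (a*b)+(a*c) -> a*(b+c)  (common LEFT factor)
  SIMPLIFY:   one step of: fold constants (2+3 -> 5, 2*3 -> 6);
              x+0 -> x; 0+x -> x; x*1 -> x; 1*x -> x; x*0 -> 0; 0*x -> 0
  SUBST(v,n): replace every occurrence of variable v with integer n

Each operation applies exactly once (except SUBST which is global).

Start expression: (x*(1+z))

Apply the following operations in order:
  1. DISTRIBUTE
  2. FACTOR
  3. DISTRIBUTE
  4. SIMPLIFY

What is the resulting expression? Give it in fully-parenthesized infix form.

Answer: (x+(x*z))

Derivation:
Start: (x*(1+z))
Apply DISTRIBUTE at root (target: (x*(1+z))): (x*(1+z)) -> ((x*1)+(x*z))
Apply FACTOR at root (target: ((x*1)+(x*z))): ((x*1)+(x*z)) -> (x*(1+z))
Apply DISTRIBUTE at root (target: (x*(1+z))): (x*(1+z)) -> ((x*1)+(x*z))
Apply SIMPLIFY at L (target: (x*1)): ((x*1)+(x*z)) -> (x+(x*z))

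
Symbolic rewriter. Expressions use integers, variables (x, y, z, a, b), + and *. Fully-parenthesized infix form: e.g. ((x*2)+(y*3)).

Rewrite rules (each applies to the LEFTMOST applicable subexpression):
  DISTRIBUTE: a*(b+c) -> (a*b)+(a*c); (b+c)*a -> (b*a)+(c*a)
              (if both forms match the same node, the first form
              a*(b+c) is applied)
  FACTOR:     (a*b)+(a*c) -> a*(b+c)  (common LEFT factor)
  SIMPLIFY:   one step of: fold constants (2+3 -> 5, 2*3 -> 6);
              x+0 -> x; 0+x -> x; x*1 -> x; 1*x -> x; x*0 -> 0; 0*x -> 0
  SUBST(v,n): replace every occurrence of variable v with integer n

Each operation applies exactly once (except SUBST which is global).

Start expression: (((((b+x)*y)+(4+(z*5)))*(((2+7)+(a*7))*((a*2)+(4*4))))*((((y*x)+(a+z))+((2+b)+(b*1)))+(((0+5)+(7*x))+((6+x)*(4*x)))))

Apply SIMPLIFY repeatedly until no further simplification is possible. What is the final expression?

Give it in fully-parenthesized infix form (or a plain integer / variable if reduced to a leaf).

Answer: (((((b+x)*y)+(4+(z*5)))*((9+(a*7))*((a*2)+16)))*((((y*x)+(a+z))+((2+b)+b))+((5+(7*x))+((6+x)*(4*x)))))

Derivation:
Start: (((((b+x)*y)+(4+(z*5)))*(((2+7)+(a*7))*((a*2)+(4*4))))*((((y*x)+(a+z))+((2+b)+(b*1)))+(((0+5)+(7*x))+((6+x)*(4*x)))))
Step 1: at LRLL: (2+7) -> 9; overall: (((((b+x)*y)+(4+(z*5)))*(((2+7)+(a*7))*((a*2)+(4*4))))*((((y*x)+(a+z))+((2+b)+(b*1)))+(((0+5)+(7*x))+((6+x)*(4*x))))) -> (((((b+x)*y)+(4+(z*5)))*((9+(a*7))*((a*2)+(4*4))))*((((y*x)+(a+z))+((2+b)+(b*1)))+(((0+5)+(7*x))+((6+x)*(4*x)))))
Step 2: at LRRR: (4*4) -> 16; overall: (((((b+x)*y)+(4+(z*5)))*((9+(a*7))*((a*2)+(4*4))))*((((y*x)+(a+z))+((2+b)+(b*1)))+(((0+5)+(7*x))+((6+x)*(4*x))))) -> (((((b+x)*y)+(4+(z*5)))*((9+(a*7))*((a*2)+16)))*((((y*x)+(a+z))+((2+b)+(b*1)))+(((0+5)+(7*x))+((6+x)*(4*x)))))
Step 3: at RLRR: (b*1) -> b; overall: (((((b+x)*y)+(4+(z*5)))*((9+(a*7))*((a*2)+16)))*((((y*x)+(a+z))+((2+b)+(b*1)))+(((0+5)+(7*x))+((6+x)*(4*x))))) -> (((((b+x)*y)+(4+(z*5)))*((9+(a*7))*((a*2)+16)))*((((y*x)+(a+z))+((2+b)+b))+(((0+5)+(7*x))+((6+x)*(4*x)))))
Step 4: at RRLL: (0+5) -> 5; overall: (((((b+x)*y)+(4+(z*5)))*((9+(a*7))*((a*2)+16)))*((((y*x)+(a+z))+((2+b)+b))+(((0+5)+(7*x))+((6+x)*(4*x))))) -> (((((b+x)*y)+(4+(z*5)))*((9+(a*7))*((a*2)+16)))*((((y*x)+(a+z))+((2+b)+b))+((5+(7*x))+((6+x)*(4*x)))))
Fixed point: (((((b+x)*y)+(4+(z*5)))*((9+(a*7))*((a*2)+16)))*((((y*x)+(a+z))+((2+b)+b))+((5+(7*x))+((6+x)*(4*x)))))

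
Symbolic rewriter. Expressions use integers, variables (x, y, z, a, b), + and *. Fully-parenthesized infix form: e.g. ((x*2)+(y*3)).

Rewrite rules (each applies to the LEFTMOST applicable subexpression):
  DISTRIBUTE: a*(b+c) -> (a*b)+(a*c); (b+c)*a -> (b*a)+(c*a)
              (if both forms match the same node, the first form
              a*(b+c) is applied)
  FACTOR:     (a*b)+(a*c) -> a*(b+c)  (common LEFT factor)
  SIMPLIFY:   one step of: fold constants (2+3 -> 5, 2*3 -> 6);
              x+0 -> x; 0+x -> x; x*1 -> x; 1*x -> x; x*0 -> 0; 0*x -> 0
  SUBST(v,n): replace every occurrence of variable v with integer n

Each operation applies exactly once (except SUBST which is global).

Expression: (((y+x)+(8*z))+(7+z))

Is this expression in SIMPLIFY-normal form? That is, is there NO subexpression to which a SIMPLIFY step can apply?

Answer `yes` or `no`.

Answer: yes

Derivation:
Expression: (((y+x)+(8*z))+(7+z))
Scanning for simplifiable subexpressions (pre-order)...
  at root: (((y+x)+(8*z))+(7+z)) (not simplifiable)
  at L: ((y+x)+(8*z)) (not simplifiable)
  at LL: (y+x) (not simplifiable)
  at LR: (8*z) (not simplifiable)
  at R: (7+z) (not simplifiable)
Result: no simplifiable subexpression found -> normal form.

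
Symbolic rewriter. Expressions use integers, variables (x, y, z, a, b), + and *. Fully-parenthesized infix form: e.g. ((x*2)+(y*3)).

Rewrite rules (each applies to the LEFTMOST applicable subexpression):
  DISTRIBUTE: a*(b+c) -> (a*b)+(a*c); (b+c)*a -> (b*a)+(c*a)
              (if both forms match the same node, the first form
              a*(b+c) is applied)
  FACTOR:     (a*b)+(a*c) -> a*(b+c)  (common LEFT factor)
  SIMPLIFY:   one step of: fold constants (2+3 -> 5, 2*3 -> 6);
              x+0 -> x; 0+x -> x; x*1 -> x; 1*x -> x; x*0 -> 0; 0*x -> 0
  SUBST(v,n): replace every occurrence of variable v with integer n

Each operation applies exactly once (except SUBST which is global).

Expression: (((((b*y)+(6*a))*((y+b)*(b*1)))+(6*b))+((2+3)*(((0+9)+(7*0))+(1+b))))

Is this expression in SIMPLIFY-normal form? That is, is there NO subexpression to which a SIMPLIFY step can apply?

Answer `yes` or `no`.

Answer: no

Derivation:
Expression: (((((b*y)+(6*a))*((y+b)*(b*1)))+(6*b))+((2+3)*(((0+9)+(7*0))+(1+b))))
Scanning for simplifiable subexpressions (pre-order)...
  at root: (((((b*y)+(6*a))*((y+b)*(b*1)))+(6*b))+((2+3)*(((0+9)+(7*0))+(1+b)))) (not simplifiable)
  at L: ((((b*y)+(6*a))*((y+b)*(b*1)))+(6*b)) (not simplifiable)
  at LL: (((b*y)+(6*a))*((y+b)*(b*1))) (not simplifiable)
  at LLL: ((b*y)+(6*a)) (not simplifiable)
  at LLLL: (b*y) (not simplifiable)
  at LLLR: (6*a) (not simplifiable)
  at LLR: ((y+b)*(b*1)) (not simplifiable)
  at LLRL: (y+b) (not simplifiable)
  at LLRR: (b*1) (SIMPLIFIABLE)
  at LR: (6*b) (not simplifiable)
  at R: ((2+3)*(((0+9)+(7*0))+(1+b))) (not simplifiable)
  at RL: (2+3) (SIMPLIFIABLE)
  at RR: (((0+9)+(7*0))+(1+b)) (not simplifiable)
  at RRL: ((0+9)+(7*0)) (not simplifiable)
  at RRLL: (0+9) (SIMPLIFIABLE)
  at RRLR: (7*0) (SIMPLIFIABLE)
  at RRR: (1+b) (not simplifiable)
Found simplifiable subexpr at path LLRR: (b*1)
One SIMPLIFY step would give: (((((b*y)+(6*a))*((y+b)*b))+(6*b))+((2+3)*(((0+9)+(7*0))+(1+b))))
-> NOT in normal form.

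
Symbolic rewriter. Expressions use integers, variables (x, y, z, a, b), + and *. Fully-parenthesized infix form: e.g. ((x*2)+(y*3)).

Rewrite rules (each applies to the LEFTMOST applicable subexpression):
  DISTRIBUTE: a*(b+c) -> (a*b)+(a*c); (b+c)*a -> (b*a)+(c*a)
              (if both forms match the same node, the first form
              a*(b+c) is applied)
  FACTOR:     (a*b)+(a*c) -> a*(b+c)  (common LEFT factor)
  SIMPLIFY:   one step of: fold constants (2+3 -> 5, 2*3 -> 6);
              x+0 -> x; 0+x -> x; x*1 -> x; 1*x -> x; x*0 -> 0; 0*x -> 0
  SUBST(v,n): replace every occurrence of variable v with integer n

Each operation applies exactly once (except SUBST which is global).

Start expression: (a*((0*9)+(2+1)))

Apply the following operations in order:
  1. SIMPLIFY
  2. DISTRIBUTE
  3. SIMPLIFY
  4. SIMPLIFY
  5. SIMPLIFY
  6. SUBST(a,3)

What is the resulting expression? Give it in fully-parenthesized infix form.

Answer: (3*3)

Derivation:
Start: (a*((0*9)+(2+1)))
Apply SIMPLIFY at RL (target: (0*9)): (a*((0*9)+(2+1))) -> (a*(0+(2+1)))
Apply DISTRIBUTE at root (target: (a*(0+(2+1)))): (a*(0+(2+1))) -> ((a*0)+(a*(2+1)))
Apply SIMPLIFY at L (target: (a*0)): ((a*0)+(a*(2+1))) -> (0+(a*(2+1)))
Apply SIMPLIFY at root (target: (0+(a*(2+1)))): (0+(a*(2+1))) -> (a*(2+1))
Apply SIMPLIFY at R (target: (2+1)): (a*(2+1)) -> (a*3)
Apply SUBST(a,3): (a*3) -> (3*3)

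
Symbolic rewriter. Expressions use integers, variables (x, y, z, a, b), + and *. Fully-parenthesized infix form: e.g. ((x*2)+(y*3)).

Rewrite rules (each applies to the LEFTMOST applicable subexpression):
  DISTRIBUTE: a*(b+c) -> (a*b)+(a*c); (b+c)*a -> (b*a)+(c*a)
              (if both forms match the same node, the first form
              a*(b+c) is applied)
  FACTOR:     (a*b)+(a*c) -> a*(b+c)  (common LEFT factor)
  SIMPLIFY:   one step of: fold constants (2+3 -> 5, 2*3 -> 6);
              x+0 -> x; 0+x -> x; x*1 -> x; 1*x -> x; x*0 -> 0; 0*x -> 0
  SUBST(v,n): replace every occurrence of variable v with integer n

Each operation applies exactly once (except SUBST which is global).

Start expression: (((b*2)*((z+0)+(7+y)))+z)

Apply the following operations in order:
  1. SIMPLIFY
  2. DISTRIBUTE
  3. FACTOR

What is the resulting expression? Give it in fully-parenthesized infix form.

Start: (((b*2)*((z+0)+(7+y)))+z)
Apply SIMPLIFY at LRL (target: (z+0)): (((b*2)*((z+0)+(7+y)))+z) -> (((b*2)*(z+(7+y)))+z)
Apply DISTRIBUTE at L (target: ((b*2)*(z+(7+y)))): (((b*2)*(z+(7+y)))+z) -> ((((b*2)*z)+((b*2)*(7+y)))+z)
Apply FACTOR at L (target: (((b*2)*z)+((b*2)*(7+y)))): ((((b*2)*z)+((b*2)*(7+y)))+z) -> (((b*2)*(z+(7+y)))+z)

Answer: (((b*2)*(z+(7+y)))+z)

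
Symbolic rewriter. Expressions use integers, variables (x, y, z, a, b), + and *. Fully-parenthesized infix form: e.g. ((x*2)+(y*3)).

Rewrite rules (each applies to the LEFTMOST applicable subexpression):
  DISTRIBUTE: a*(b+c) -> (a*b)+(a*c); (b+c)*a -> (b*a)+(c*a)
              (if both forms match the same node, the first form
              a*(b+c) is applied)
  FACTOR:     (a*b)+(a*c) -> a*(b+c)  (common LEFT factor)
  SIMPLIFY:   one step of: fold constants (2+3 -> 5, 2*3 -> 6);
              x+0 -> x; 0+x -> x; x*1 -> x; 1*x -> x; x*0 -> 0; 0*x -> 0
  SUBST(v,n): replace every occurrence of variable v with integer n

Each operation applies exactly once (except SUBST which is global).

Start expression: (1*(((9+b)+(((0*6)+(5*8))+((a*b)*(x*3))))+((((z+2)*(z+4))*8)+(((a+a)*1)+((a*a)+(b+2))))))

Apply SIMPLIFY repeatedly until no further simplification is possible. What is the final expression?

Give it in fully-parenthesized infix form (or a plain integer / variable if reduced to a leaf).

Answer: (((9+b)+(40+((a*b)*(x*3))))+((((z+2)*(z+4))*8)+((a+a)+((a*a)+(b+2)))))

Derivation:
Start: (1*(((9+b)+(((0*6)+(5*8))+((a*b)*(x*3))))+((((z+2)*(z+4))*8)+(((a+a)*1)+((a*a)+(b+2))))))
Step 1: at root: (1*(((9+b)+(((0*6)+(5*8))+((a*b)*(x*3))))+((((z+2)*(z+4))*8)+(((a+a)*1)+((a*a)+(b+2)))))) -> (((9+b)+(((0*6)+(5*8))+((a*b)*(x*3))))+((((z+2)*(z+4))*8)+(((a+a)*1)+((a*a)+(b+2))))); overall: (1*(((9+b)+(((0*6)+(5*8))+((a*b)*(x*3))))+((((z+2)*(z+4))*8)+(((a+a)*1)+((a*a)+(b+2)))))) -> (((9+b)+(((0*6)+(5*8))+((a*b)*(x*3))))+((((z+2)*(z+4))*8)+(((a+a)*1)+((a*a)+(b+2)))))
Step 2: at LRLL: (0*6) -> 0; overall: (((9+b)+(((0*6)+(5*8))+((a*b)*(x*3))))+((((z+2)*(z+4))*8)+(((a+a)*1)+((a*a)+(b+2))))) -> (((9+b)+((0+(5*8))+((a*b)*(x*3))))+((((z+2)*(z+4))*8)+(((a+a)*1)+((a*a)+(b+2)))))
Step 3: at LRL: (0+(5*8)) -> (5*8); overall: (((9+b)+((0+(5*8))+((a*b)*(x*3))))+((((z+2)*(z+4))*8)+(((a+a)*1)+((a*a)+(b+2))))) -> (((9+b)+((5*8)+((a*b)*(x*3))))+((((z+2)*(z+4))*8)+(((a+a)*1)+((a*a)+(b+2)))))
Step 4: at LRL: (5*8) -> 40; overall: (((9+b)+((5*8)+((a*b)*(x*3))))+((((z+2)*(z+4))*8)+(((a+a)*1)+((a*a)+(b+2))))) -> (((9+b)+(40+((a*b)*(x*3))))+((((z+2)*(z+4))*8)+(((a+a)*1)+((a*a)+(b+2)))))
Step 5: at RRL: ((a+a)*1) -> (a+a); overall: (((9+b)+(40+((a*b)*(x*3))))+((((z+2)*(z+4))*8)+(((a+a)*1)+((a*a)+(b+2))))) -> (((9+b)+(40+((a*b)*(x*3))))+((((z+2)*(z+4))*8)+((a+a)+((a*a)+(b+2)))))
Fixed point: (((9+b)+(40+((a*b)*(x*3))))+((((z+2)*(z+4))*8)+((a+a)+((a*a)+(b+2)))))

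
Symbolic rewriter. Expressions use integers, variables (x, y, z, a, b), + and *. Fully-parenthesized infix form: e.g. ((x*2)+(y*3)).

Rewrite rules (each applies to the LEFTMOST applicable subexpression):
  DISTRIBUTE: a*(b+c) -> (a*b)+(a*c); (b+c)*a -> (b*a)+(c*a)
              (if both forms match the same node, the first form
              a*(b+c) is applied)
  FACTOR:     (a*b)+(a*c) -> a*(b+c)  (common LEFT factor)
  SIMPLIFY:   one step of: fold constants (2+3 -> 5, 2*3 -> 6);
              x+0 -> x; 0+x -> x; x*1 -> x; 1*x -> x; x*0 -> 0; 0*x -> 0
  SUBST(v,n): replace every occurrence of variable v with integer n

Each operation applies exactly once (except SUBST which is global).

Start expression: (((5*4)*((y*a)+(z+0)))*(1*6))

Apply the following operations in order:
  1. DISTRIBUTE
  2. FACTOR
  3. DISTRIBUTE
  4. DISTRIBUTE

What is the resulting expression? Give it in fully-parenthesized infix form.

Start: (((5*4)*((y*a)+(z+0)))*(1*6))
Apply DISTRIBUTE at L (target: ((5*4)*((y*a)+(z+0)))): (((5*4)*((y*a)+(z+0)))*(1*6)) -> ((((5*4)*(y*a))+((5*4)*(z+0)))*(1*6))
Apply FACTOR at L (target: (((5*4)*(y*a))+((5*4)*(z+0)))): ((((5*4)*(y*a))+((5*4)*(z+0)))*(1*6)) -> (((5*4)*((y*a)+(z+0)))*(1*6))
Apply DISTRIBUTE at L (target: ((5*4)*((y*a)+(z+0)))): (((5*4)*((y*a)+(z+0)))*(1*6)) -> ((((5*4)*(y*a))+((5*4)*(z+0)))*(1*6))
Apply DISTRIBUTE at root (target: ((((5*4)*(y*a))+((5*4)*(z+0)))*(1*6))): ((((5*4)*(y*a))+((5*4)*(z+0)))*(1*6)) -> ((((5*4)*(y*a))*(1*6))+(((5*4)*(z+0))*(1*6)))

Answer: ((((5*4)*(y*a))*(1*6))+(((5*4)*(z+0))*(1*6)))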